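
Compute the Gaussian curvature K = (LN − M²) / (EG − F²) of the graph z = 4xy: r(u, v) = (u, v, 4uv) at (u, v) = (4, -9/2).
K = -16/337561

Coefficients of the first fundamental form: E = 16*v^2 + 1, F = 16*u*v, G = 16*u^2 + 1.
Coefficients of the second fundamental form: L = 0, M = 4/sqrt(16*u^2 + 16*v^2 + 1), N = 0.
Assemble K = (LN − M²)/(EG − F²) = -16/(256*u^4 + 512*u^2*v^2 + 32*u^2 + 256*v^4 + 32*v^2 + 1). At (u, v) = (4, -9/2): K = -16/337561.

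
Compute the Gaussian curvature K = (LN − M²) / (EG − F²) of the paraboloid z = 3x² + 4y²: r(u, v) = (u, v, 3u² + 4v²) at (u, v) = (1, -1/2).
K = 48/2809

Coefficients of the first fundamental form: E = 36*u^2 + 1, F = 48*u*v, G = 64*v^2 + 1.
Coefficients of the second fundamental form: L = 6/sqrt(36*u^2 + 64*v^2 + 1), M = 0, N = 8/sqrt(36*u^2 + 64*v^2 + 1).
Assemble K = (LN − M²)/(EG − F²) = 48/(1296*u^4 + 4608*u^2*v^2 + 72*u^2 + 4096*v^4 + 128*v^2 + 1). At (u, v) = (1, -1/2): K = 48/2809.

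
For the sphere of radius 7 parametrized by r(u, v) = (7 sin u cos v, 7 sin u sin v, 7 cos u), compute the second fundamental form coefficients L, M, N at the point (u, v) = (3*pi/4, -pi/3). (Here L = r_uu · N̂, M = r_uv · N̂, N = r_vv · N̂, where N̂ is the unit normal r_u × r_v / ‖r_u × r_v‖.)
L = -7;  M = 0;  N = -7/2

Compute the unit normal N̂(u, v) = (sin(u)^2*cos(v)/Abs(sin(u)), sin(u)^2*sin(v)/Abs(sin(u)), sin(2*u)/(2*Abs(sin(u)))), and the second partials r_uu, r_uv, r_vv. Take dot products:
  L(u, v) = r_uu · N̂ = -7*sin(u)/Abs(sin(u)),
  M(u, v) = r_uv · N̂ = 0,
  N(u, v) = r_vv · N̂ = -7*sin(u)^3/Abs(sin(u)).
Evaluating at (u, v) = (3*pi/4, -pi/3):
  L = -7, M = 0, N = -7/2.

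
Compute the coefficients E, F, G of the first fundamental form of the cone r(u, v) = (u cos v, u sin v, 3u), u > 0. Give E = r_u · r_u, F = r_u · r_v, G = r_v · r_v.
E = 10;  F = 0;  G = u^2

Compute partials: r_u = (cos(v), sin(v), 3), r_v = (-u*sin(v), u*cos(v), 0). Then
  E = r_u · r_u = 10,
  F = r_u · r_v = 0,
  G = r_v · r_v = u^2.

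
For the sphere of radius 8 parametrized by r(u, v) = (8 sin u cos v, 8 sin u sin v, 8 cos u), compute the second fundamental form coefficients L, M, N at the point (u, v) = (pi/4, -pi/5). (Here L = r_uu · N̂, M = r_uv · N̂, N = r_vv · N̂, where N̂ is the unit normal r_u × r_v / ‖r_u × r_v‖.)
L = -8;  M = 0;  N = -4

Compute the unit normal N̂(u, v) = (sin(u)^2*cos(v)/Abs(sin(u)), sin(u)^2*sin(v)/Abs(sin(u)), sin(2*u)/(2*Abs(sin(u)))), and the second partials r_uu, r_uv, r_vv. Take dot products:
  L(u, v) = r_uu · N̂ = -8*sin(u)/Abs(sin(u)),
  M(u, v) = r_uv · N̂ = 0,
  N(u, v) = r_vv · N̂ = -8*sin(u)^3/Abs(sin(u)).
Evaluating at (u, v) = (pi/4, -pi/5):
  L = -8, M = 0, N = -4.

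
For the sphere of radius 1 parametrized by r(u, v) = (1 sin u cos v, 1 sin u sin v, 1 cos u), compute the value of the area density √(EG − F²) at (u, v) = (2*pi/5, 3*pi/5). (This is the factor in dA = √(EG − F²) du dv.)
√(EG − F²)|_{(2*pi/5, 3*pi/5)} = sqrt(2*sqrt(5) + 10)/4

E = 1, F = 0, G = sin(u)^2, so EG − F² = sin(u)^2. Taking the positive square root: √(EG − F²) = Abs(sin(u)). At (u, v) = (2*pi/5, 3*pi/5): sqrt(2*sqrt(5) + 10)/4.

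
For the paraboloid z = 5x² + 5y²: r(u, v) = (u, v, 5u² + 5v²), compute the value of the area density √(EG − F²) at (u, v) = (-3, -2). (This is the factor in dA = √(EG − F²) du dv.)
√(EG − F²)|_{(-3, -2)} = sqrt(1301)

E = 100*u^2 + 1, F = 100*u*v, G = 100*v^2 + 1, so EG − F² = 100*u^2 + 100*v^2 + 1. Taking the positive square root: √(EG − F²) = sqrt(100*u^2 + 100*v^2 + 1). At (u, v) = (-3, -2): sqrt(1301).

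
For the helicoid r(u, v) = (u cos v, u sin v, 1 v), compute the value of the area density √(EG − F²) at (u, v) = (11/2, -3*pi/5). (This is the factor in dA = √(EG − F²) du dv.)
√(EG − F²)|_{(11/2, -3*pi/5)} = 5*sqrt(5)/2

E = 1, F = 0, G = u^2 + 1, so EG − F² = u^2 + 1. Taking the positive square root: √(EG − F²) = sqrt(u^2 + 1). At (u, v) = (11/2, -3*pi/5): 5*sqrt(5)/2.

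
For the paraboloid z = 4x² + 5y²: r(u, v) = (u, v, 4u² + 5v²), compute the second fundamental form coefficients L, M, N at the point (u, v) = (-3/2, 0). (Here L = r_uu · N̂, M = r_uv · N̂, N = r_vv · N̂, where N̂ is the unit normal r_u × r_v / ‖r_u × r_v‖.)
L = 8*sqrt(145)/145;  M = 0;  N = 2*sqrt(145)/29

Compute the unit normal N̂(u, v) = (-8*u/sqrt(64*u^2 + 100*v^2 + 1), -10*v/sqrt(64*u^2 + 100*v^2 + 1), 1/sqrt(64*u^2 + 100*v^2 + 1)), and the second partials r_uu, r_uv, r_vv. Take dot products:
  L(u, v) = r_uu · N̂ = 8/sqrt(64*u^2 + 100*v^2 + 1),
  M(u, v) = r_uv · N̂ = 0,
  N(u, v) = r_vv · N̂ = 10/sqrt(64*u^2 + 100*v^2 + 1).
Evaluating at (u, v) = (-3/2, 0):
  L = 8*sqrt(145)/145, M = 0, N = 2*sqrt(145)/29.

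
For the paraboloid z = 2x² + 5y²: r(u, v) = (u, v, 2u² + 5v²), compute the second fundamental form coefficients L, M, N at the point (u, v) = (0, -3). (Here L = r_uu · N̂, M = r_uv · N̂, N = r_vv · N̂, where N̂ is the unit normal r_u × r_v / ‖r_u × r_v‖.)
L = 4*sqrt(901)/901;  M = 0;  N = 10*sqrt(901)/901

Compute the unit normal N̂(u, v) = (-4*u/sqrt(16*u^2 + 100*v^2 + 1), -10*v/sqrt(16*u^2 + 100*v^2 + 1), 1/sqrt(16*u^2 + 100*v^2 + 1)), and the second partials r_uu, r_uv, r_vv. Take dot products:
  L(u, v) = r_uu · N̂ = 4/sqrt(16*u^2 + 100*v^2 + 1),
  M(u, v) = r_uv · N̂ = 0,
  N(u, v) = r_vv · N̂ = 10/sqrt(16*u^2 + 100*v^2 + 1).
Evaluating at (u, v) = (0, -3):
  L = 4*sqrt(901)/901, M = 0, N = 10*sqrt(901)/901.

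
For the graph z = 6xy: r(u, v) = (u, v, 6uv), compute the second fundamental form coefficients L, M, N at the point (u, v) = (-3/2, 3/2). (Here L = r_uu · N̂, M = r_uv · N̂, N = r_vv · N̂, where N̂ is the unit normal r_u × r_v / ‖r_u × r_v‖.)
L = 0;  M = 6*sqrt(163)/163;  N = 0

Compute the unit normal N̂(u, v) = (-6*v/sqrt(36*u^2 + 36*v^2 + 1), -6*u/sqrt(36*u^2 + 36*v^2 + 1), 1/sqrt(36*u^2 + 36*v^2 + 1)), and the second partials r_uu, r_uv, r_vv. Take dot products:
  L(u, v) = r_uu · N̂ = 0,
  M(u, v) = r_uv · N̂ = 6/sqrt(36*u^2 + 36*v^2 + 1),
  N(u, v) = r_vv · N̂ = 0.
Evaluating at (u, v) = (-3/2, 3/2):
  L = 0, M = 6*sqrt(163)/163, N = 0.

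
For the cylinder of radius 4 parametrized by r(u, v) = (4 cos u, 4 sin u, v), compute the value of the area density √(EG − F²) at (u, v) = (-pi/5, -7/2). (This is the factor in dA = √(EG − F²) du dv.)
√(EG − F²)|_{(-pi/5, -7/2)} = 4

E = 16, F = 0, G = 1, so EG − F² = 16. Taking the positive square root: √(EG − F²) = 4. At (u, v) = (-pi/5, -7/2): 4.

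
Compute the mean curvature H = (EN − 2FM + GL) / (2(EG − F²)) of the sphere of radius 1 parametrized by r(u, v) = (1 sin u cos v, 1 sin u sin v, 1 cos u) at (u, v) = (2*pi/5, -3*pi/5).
H = -1

With E = 1, F = 0, G = sin(u)^2, L = -sin(u)/Abs(sin(u)), M = 0, N = -sin(u)^3/Abs(sin(u)), assemble
  H = (EN − 2FM + GL) / (2(EG − F²)) = -sin(u)/Abs(sin(u)).
At (u, v) = (2*pi/5, -3*pi/5): H = -1.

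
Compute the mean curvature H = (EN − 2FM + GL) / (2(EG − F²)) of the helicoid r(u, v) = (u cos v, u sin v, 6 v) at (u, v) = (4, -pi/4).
H = 0

With E = 1, F = 0, G = u^2 + 36, L = 0, M = -6/sqrt(u^2 + 36), N = 0, assemble
  H = (EN − 2FM + GL) / (2(EG − F²)) = 0.
At (u, v) = (4, -pi/4): H = 0.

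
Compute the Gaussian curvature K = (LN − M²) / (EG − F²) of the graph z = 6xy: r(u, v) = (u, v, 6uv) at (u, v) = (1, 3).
K = -36/130321

Coefficients of the first fundamental form: E = 36*v^2 + 1, F = 36*u*v, G = 36*u^2 + 1.
Coefficients of the second fundamental form: L = 0, M = 6/sqrt(36*u^2 + 36*v^2 + 1), N = 0.
Assemble K = (LN − M²)/(EG − F²) = -36/(1296*u^4 + 2592*u^2*v^2 + 72*u^2 + 1296*v^4 + 72*v^2 + 1). At (u, v) = (1, 3): K = -36/130321.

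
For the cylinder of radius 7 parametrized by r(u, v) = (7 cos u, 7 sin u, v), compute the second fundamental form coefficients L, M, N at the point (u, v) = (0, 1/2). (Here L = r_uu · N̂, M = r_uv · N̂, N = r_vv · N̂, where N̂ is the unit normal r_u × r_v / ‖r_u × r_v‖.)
L = -7;  M = 0;  N = 0

Compute the unit normal N̂(u, v) = (cos(u), sin(u), 0), and the second partials r_uu, r_uv, r_vv. Take dot products:
  L(u, v) = r_uu · N̂ = -7,
  M(u, v) = r_uv · N̂ = 0,
  N(u, v) = r_vv · N̂ = 0.
Evaluating at (u, v) = (0, 1/2):
  L = -7, M = 0, N = 0.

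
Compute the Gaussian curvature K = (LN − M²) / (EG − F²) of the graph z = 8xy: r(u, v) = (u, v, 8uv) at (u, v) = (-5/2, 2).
K = -64/431649

Coefficients of the first fundamental form: E = 64*v^2 + 1, F = 64*u*v, G = 64*u^2 + 1.
Coefficients of the second fundamental form: L = 0, M = 8/sqrt(64*u^2 + 64*v^2 + 1), N = 0.
Assemble K = (LN − M²)/(EG − F²) = -64/(4096*u^4 + 8192*u^2*v^2 + 128*u^2 + 4096*v^4 + 128*v^2 + 1). At (u, v) = (-5/2, 2): K = -64/431649.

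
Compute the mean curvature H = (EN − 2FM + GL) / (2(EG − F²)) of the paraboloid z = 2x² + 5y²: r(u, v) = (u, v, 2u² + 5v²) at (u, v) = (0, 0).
H = 7

With E = 16*u^2 + 1, F = 40*u*v, G = 100*v^2 + 1, L = 4/sqrt(16*u^2 + 100*v^2 + 1), M = 0, N = 10/sqrt(16*u^2 + 100*v^2 + 1), assemble
  H = (EN − 2FM + GL) / (2(EG − F²)) = (80*u^2 + 200*v^2 + 7)/(16*u^2 + 100*v^2 + 1)^(3/2).
At (u, v) = (0, 0): H = 7.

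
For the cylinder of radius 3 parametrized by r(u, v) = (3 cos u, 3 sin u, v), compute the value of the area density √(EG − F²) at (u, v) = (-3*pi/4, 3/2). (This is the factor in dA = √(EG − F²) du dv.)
√(EG − F²)|_{(-3*pi/4, 3/2)} = 3

E = 9, F = 0, G = 1, so EG − F² = 9. Taking the positive square root: √(EG − F²) = 3. At (u, v) = (-3*pi/4, 3/2): 3.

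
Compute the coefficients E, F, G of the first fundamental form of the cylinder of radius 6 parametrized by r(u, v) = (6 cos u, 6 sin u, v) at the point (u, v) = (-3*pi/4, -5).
E = 36;  F = 0;  G = 1

Partials: r_u = (-6*sin(u), 6*cos(u), 0), r_v = (0, 0, 1). As functions of (u, v):
  E = r_u · r_u = 36,
  F = r_u · r_v = 0,
  G = r_v · r_v = 1.
Evaluating at (u, v) = (-3*pi/4, -5): E = 36, F = 0, G = 1.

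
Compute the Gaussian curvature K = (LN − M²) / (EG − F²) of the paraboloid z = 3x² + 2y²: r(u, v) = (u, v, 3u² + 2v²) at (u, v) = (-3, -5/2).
K = 24/180625

Coefficients of the first fundamental form: E = 36*u^2 + 1, F = 24*u*v, G = 16*v^2 + 1.
Coefficients of the second fundamental form: L = 6/sqrt(36*u^2 + 16*v^2 + 1), M = 0, N = 4/sqrt(36*u^2 + 16*v^2 + 1).
Assemble K = (LN − M²)/(EG − F²) = 24/(1296*u^4 + 1152*u^2*v^2 + 72*u^2 + 256*v^4 + 32*v^2 + 1). At (u, v) = (-3, -5/2): K = 24/180625.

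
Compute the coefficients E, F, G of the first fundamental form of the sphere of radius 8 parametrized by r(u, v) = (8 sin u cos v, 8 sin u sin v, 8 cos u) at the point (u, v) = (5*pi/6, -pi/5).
E = 64;  F = 0;  G = 16

Partials: r_u = (8*cos(u)*cos(v), 8*sin(v)*cos(u), -8*sin(u)), r_v = (-8*sin(u)*sin(v), 8*sin(u)*cos(v), 0). As functions of (u, v):
  E = r_u · r_u = 64,
  F = r_u · r_v = 0,
  G = r_v · r_v = 64*sin(u)^2.
Evaluating at (u, v) = (5*pi/6, -pi/5): E = 64, F = 0, G = 16.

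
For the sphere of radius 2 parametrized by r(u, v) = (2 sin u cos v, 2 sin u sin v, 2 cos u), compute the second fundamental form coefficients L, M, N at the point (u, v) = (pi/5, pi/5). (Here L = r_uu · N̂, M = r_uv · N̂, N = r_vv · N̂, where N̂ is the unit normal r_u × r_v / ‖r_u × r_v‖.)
L = -2;  M = 0;  N = -5/4 + sqrt(5)/4

Compute the unit normal N̂(u, v) = (sin(u)^2*cos(v)/Abs(sin(u)), sin(u)^2*sin(v)/Abs(sin(u)), sin(2*u)/(2*Abs(sin(u)))), and the second partials r_uu, r_uv, r_vv. Take dot products:
  L(u, v) = r_uu · N̂ = -2*sin(u)/Abs(sin(u)),
  M(u, v) = r_uv · N̂ = 0,
  N(u, v) = r_vv · N̂ = -2*sin(u)^3/Abs(sin(u)).
Evaluating at (u, v) = (pi/5, pi/5):
  L = -2, M = 0, N = -5/4 + sqrt(5)/4.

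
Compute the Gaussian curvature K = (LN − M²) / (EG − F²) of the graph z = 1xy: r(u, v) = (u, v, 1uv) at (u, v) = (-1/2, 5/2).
K = -4/225

Coefficients of the first fundamental form: E = v^2 + 1, F = u*v, G = u^2 + 1.
Coefficients of the second fundamental form: L = 0, M = 1/sqrt(u^2 + v^2 + 1), N = 0.
Assemble K = (LN − M²)/(EG − F²) = 1/((u^2*v^2 - (u^2 + 1)*(v^2 + 1))*(u^2 + v^2 + 1)). At (u, v) = (-1/2, 5/2): K = -4/225.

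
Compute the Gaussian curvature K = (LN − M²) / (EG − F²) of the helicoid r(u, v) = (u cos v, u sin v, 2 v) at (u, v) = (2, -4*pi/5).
K = -1/16

Coefficients of the first fundamental form: E = 1, F = 0, G = u^2 + 4.
Coefficients of the second fundamental form: L = 0, M = -2/sqrt(u^2 + 4), N = 0.
Assemble K = (LN − M²)/(EG − F²) = -4/(u^2 + 4)^2. At (u, v) = (2, -4*pi/5): K = -1/16.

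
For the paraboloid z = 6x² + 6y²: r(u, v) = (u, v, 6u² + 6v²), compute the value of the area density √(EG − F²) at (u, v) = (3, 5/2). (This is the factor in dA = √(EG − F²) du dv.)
√(EG − F²)|_{(3, 5/2)} = 13*sqrt(13)

E = 144*u^2 + 1, F = 144*u*v, G = 144*v^2 + 1, so EG − F² = 144*u^2 + 144*v^2 + 1. Taking the positive square root: √(EG − F²) = sqrt(144*u^2 + 144*v^2 + 1). At (u, v) = (3, 5/2): 13*sqrt(13).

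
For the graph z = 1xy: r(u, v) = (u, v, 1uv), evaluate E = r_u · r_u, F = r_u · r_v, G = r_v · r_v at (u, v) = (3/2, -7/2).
E = 53/4;  F = -21/4;  G = 13/4

Partials: r_u = (1, 0, v), r_v = (0, 1, u). As functions of (u, v):
  E = r_u · r_u = v^2 + 1,
  F = r_u · r_v = u*v,
  G = r_v · r_v = u^2 + 1.
Evaluating at (u, v) = (3/2, -7/2): E = 53/4, F = -21/4, G = 13/4.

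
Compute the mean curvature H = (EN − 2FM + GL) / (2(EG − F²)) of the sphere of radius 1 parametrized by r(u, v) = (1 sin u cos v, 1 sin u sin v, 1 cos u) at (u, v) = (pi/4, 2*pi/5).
H = -1

With E = 1, F = 0, G = sin(u)^2, L = -sin(u)/Abs(sin(u)), M = 0, N = -sin(u)^3/Abs(sin(u)), assemble
  H = (EN − 2FM + GL) / (2(EG − F²)) = -sin(u)/Abs(sin(u)).
At (u, v) = (pi/4, 2*pi/5): H = -1.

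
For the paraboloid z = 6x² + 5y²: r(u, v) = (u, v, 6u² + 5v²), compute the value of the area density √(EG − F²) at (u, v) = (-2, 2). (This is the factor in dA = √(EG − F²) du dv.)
√(EG − F²)|_{(-2, 2)} = sqrt(977)

E = 144*u^2 + 1, F = 120*u*v, G = 100*v^2 + 1, so EG − F² = 144*u^2 + 100*v^2 + 1. Taking the positive square root: √(EG − F²) = sqrt(144*u^2 + 100*v^2 + 1). At (u, v) = (-2, 2): sqrt(977).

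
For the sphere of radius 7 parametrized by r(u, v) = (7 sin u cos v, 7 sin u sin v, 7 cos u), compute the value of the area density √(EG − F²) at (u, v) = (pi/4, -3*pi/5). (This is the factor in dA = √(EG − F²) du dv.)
√(EG − F²)|_{(pi/4, -3*pi/5)} = 49*sqrt(2)/2

E = 49, F = 0, G = 49*sin(u)^2, so EG − F² = 2401*sin(u)^2. Taking the positive square root: √(EG − F²) = 49*Abs(sin(u)). At (u, v) = (pi/4, -3*pi/5): 49*sqrt(2)/2.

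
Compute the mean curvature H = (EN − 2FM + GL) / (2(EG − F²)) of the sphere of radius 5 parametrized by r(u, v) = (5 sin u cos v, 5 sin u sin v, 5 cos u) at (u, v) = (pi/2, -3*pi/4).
H = -1/5

With E = 25, F = 0, G = 25*sin(u)^2, L = -5*sin(u)/Abs(sin(u)), M = 0, N = -5*sin(u)^3/Abs(sin(u)), assemble
  H = (EN − 2FM + GL) / (2(EG − F²)) = -sin(u)/(5*Abs(sin(u))).
At (u, v) = (pi/2, -3*pi/4): H = -1/5.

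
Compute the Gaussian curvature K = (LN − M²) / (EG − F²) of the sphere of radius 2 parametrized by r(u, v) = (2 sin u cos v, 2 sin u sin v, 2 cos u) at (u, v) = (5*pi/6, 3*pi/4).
K = 1/4

Coefficients of the first fundamental form: E = 4, F = 0, G = 4*sin(u)^2.
Coefficients of the second fundamental form: L = -2*sin(u)/Abs(sin(u)), M = 0, N = -2*sin(u)^3/Abs(sin(u)).
Assemble K = (LN − M²)/(EG − F²) = 1/4. At (u, v) = (5*pi/6, 3*pi/4): K = 1/4.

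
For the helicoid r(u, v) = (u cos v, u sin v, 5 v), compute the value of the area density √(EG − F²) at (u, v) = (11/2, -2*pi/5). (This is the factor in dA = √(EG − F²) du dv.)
√(EG − F²)|_{(11/2, -2*pi/5)} = sqrt(221)/2

E = 1, F = 0, G = u^2 + 25, so EG − F² = u^2 + 25. Taking the positive square root: √(EG − F²) = sqrt(u^2 + 25). At (u, v) = (11/2, -2*pi/5): sqrt(221)/2.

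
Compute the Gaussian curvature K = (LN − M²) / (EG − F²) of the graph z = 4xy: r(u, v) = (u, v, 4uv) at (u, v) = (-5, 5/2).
K = -16/251001

Coefficients of the first fundamental form: E = 16*v^2 + 1, F = 16*u*v, G = 16*u^2 + 1.
Coefficients of the second fundamental form: L = 0, M = 4/sqrt(16*u^2 + 16*v^2 + 1), N = 0.
Assemble K = (LN − M²)/(EG − F²) = -16/(256*u^4 + 512*u^2*v^2 + 32*u^2 + 256*v^4 + 32*v^2 + 1). At (u, v) = (-5, 5/2): K = -16/251001.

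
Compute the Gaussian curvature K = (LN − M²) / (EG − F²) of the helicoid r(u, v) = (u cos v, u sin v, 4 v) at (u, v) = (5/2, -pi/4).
K = -256/7921

Coefficients of the first fundamental form: E = 1, F = 0, G = u^2 + 16.
Coefficients of the second fundamental form: L = 0, M = -4/sqrt(u^2 + 16), N = 0.
Assemble K = (LN − M²)/(EG − F²) = -16/(u^2 + 16)^2. At (u, v) = (5/2, -pi/4): K = -256/7921.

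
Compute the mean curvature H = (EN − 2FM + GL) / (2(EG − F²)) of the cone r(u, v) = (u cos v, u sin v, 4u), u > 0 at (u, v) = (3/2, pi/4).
H = 4*sqrt(17)/51

With E = 17, F = 0, G = u^2, L = 0, M = 0, N = 4*sqrt(17)*u^2/(17*Abs(u)), assemble
  H = (EN − 2FM + GL) / (2(EG − F²)) = 2*sqrt(17)/(17*Abs(u)).
At (u, v) = (3/2, pi/4): H = 4*sqrt(17)/51.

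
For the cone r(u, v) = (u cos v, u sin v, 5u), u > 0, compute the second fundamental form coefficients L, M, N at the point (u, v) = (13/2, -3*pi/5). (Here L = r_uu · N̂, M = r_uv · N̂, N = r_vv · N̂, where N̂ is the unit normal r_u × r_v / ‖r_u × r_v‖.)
L = 0;  M = 0;  N = 5*sqrt(26)/4

Compute the unit normal N̂(u, v) = (-5*sqrt(26)*u*cos(v)/(26*Abs(u)), -5*sqrt(26)*u*sin(v)/(26*Abs(u)), sqrt(26)*u/(26*Abs(u))), and the second partials r_uu, r_uv, r_vv. Take dot products:
  L(u, v) = r_uu · N̂ = 0,
  M(u, v) = r_uv · N̂ = 0,
  N(u, v) = r_vv · N̂ = 5*sqrt(26)*u^2/(26*Abs(u)).
Evaluating at (u, v) = (13/2, -3*pi/5):
  L = 0, M = 0, N = 5*sqrt(26)/4.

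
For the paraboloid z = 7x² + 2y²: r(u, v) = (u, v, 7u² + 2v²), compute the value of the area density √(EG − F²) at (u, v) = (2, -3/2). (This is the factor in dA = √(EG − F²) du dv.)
√(EG − F²)|_{(2, -3/2)} = sqrt(821)

E = 196*u^2 + 1, F = 56*u*v, G = 16*v^2 + 1, so EG − F² = 196*u^2 + 16*v^2 + 1. Taking the positive square root: √(EG − F²) = sqrt(196*u^2 + 16*v^2 + 1). At (u, v) = (2, -3/2): sqrt(821).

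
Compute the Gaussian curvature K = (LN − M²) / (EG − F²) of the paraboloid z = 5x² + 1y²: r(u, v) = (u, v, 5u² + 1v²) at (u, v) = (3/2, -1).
K = 1/2645

Coefficients of the first fundamental form: E = 100*u^2 + 1, F = 20*u*v, G = 4*v^2 + 1.
Coefficients of the second fundamental form: L = 10/sqrt(100*u^2 + 4*v^2 + 1), M = 0, N = 2/sqrt(100*u^2 + 4*v^2 + 1).
Assemble K = (LN − M²)/(EG − F²) = 20/(10000*u^4 + 800*u^2*v^2 + 200*u^2 + 16*v^4 + 8*v^2 + 1). At (u, v) = (3/2, -1): K = 1/2645.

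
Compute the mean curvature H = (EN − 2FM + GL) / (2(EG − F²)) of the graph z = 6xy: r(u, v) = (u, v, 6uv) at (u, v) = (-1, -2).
H = -432*sqrt(181)/32761

With E = 36*v^2 + 1, F = 36*u*v, G = 36*u^2 + 1, L = 0, M = 6/sqrt(36*u^2 + 36*v^2 + 1), N = 0, assemble
  H = (EN − 2FM + GL) / (2(EG − F²)) = -216*u*v/(36*u^2 + 36*v^2 + 1)^(3/2).
At (u, v) = (-1, -2): H = -432*sqrt(181)/32761.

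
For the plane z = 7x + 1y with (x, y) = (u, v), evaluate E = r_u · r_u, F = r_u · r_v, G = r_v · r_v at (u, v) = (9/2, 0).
E = 50;  F = 7;  G = 2

Partials: r_u = (1, 0, 7), r_v = (0, 1, 1). As functions of (u, v):
  E = r_u · r_u = 50,
  F = r_u · r_v = 7,
  G = r_v · r_v = 2.
Evaluating at (u, v) = (9/2, 0): E = 50, F = 7, G = 2.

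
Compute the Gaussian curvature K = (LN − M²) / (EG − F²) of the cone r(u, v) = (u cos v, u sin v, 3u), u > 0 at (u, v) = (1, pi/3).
K = 0

Coefficients of the first fundamental form: E = 10, F = 0, G = u^2.
Coefficients of the second fundamental form: L = 0, M = 0, N = 3*sqrt(10)*u^2/(10*Abs(u)).
Assemble K = (LN − M²)/(EG − F²) = 0. At (u, v) = (1, pi/3): K = 0.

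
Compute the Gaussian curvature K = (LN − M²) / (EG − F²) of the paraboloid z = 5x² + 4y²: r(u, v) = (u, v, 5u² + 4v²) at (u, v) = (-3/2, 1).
K = 4/4205

Coefficients of the first fundamental form: E = 100*u^2 + 1, F = 80*u*v, G = 64*v^2 + 1.
Coefficients of the second fundamental form: L = 10/sqrt(100*u^2 + 64*v^2 + 1), M = 0, N = 8/sqrt(100*u^2 + 64*v^2 + 1).
Assemble K = (LN − M²)/(EG − F²) = 80/(10000*u^4 + 12800*u^2*v^2 + 200*u^2 + 4096*v^4 + 128*v^2 + 1). At (u, v) = (-3/2, 1): K = 4/4205.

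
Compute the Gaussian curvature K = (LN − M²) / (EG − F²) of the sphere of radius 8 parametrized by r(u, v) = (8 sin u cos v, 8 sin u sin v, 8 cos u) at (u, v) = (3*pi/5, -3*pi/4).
K = 1/64

Coefficients of the first fundamental form: E = 64, F = 0, G = 64*sin(u)^2.
Coefficients of the second fundamental form: L = -8*sin(u)/Abs(sin(u)), M = 0, N = -8*sin(u)^3/Abs(sin(u)).
Assemble K = (LN − M²)/(EG − F²) = 1/64. At (u, v) = (3*pi/5, -3*pi/4): K = 1/64.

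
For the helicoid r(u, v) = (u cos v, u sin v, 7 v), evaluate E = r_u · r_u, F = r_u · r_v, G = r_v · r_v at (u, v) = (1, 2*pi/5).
E = 1;  F = 0;  G = 50

Partials: r_u = (cos(v), sin(v), 0), r_v = (-u*sin(v), u*cos(v), 7). As functions of (u, v):
  E = r_u · r_u = 1,
  F = r_u · r_v = 0,
  G = r_v · r_v = u^2 + 49.
Evaluating at (u, v) = (1, 2*pi/5): E = 1, F = 0, G = 50.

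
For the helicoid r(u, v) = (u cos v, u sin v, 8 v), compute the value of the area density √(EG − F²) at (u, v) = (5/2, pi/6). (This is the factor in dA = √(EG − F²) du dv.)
√(EG − F²)|_{(5/2, pi/6)} = sqrt(281)/2

E = 1, F = 0, G = u^2 + 64, so EG − F² = u^2 + 64. Taking the positive square root: √(EG − F²) = sqrt(u^2 + 64). At (u, v) = (5/2, pi/6): sqrt(281)/2.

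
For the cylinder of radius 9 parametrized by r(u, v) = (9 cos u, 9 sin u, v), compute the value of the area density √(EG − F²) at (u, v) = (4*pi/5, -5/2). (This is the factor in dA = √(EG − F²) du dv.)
√(EG − F²)|_{(4*pi/5, -5/2)} = 9

E = 81, F = 0, G = 1, so EG − F² = 81. Taking the positive square root: √(EG − F²) = 9. At (u, v) = (4*pi/5, -5/2): 9.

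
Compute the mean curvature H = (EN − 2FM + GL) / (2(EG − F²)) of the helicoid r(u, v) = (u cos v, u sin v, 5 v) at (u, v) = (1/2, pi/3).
H = 0

With E = 1, F = 0, G = u^2 + 25, L = 0, M = -5/sqrt(u^2 + 25), N = 0, assemble
  H = (EN − 2FM + GL) / (2(EG − F²)) = 0.
At (u, v) = (1/2, pi/3): H = 0.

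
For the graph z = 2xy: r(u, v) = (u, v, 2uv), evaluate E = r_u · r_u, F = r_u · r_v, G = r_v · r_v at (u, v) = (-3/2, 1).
E = 5;  F = -6;  G = 10

Partials: r_u = (1, 0, 2*v), r_v = (0, 1, 2*u). As functions of (u, v):
  E = r_u · r_u = 4*v^2 + 1,
  F = r_u · r_v = 4*u*v,
  G = r_v · r_v = 4*u^2 + 1.
Evaluating at (u, v) = (-3/2, 1): E = 5, F = -6, G = 10.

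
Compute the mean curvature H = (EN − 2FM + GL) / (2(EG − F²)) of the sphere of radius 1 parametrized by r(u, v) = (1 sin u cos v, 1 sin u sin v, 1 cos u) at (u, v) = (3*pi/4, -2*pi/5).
H = -1

With E = 1, F = 0, G = sin(u)^2, L = -sin(u)/Abs(sin(u)), M = 0, N = -sin(u)^3/Abs(sin(u)), assemble
  H = (EN − 2FM + GL) / (2(EG − F²)) = -sin(u)/Abs(sin(u)).
At (u, v) = (3*pi/4, -2*pi/5): H = -1.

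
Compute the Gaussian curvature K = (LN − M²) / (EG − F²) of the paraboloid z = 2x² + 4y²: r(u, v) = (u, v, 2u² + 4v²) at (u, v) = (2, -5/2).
K = 32/216225

Coefficients of the first fundamental form: E = 16*u^2 + 1, F = 32*u*v, G = 64*v^2 + 1.
Coefficients of the second fundamental form: L = 4/sqrt(16*u^2 + 64*v^2 + 1), M = 0, N = 8/sqrt(16*u^2 + 64*v^2 + 1).
Assemble K = (LN − M²)/(EG − F²) = 32/(256*u^4 + 2048*u^2*v^2 + 32*u^2 + 4096*v^4 + 128*v^2 + 1). At (u, v) = (2, -5/2): K = 32/216225.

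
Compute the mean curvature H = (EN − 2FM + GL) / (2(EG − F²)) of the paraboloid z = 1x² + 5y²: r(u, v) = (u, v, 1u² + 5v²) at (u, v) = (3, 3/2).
H = 411*sqrt(262)/68644

With E = 4*u^2 + 1, F = 20*u*v, G = 100*v^2 + 1, L = 2/sqrt(4*u^2 + 100*v^2 + 1), M = 0, N = 10/sqrt(4*u^2 + 100*v^2 + 1), assemble
  H = (EN − 2FM + GL) / (2(EG − F²)) = 2*(10*u^2 + 50*v^2 + 3)/(4*u^2 + 100*v^2 + 1)^(3/2).
At (u, v) = (3, 3/2): H = 411*sqrt(262)/68644.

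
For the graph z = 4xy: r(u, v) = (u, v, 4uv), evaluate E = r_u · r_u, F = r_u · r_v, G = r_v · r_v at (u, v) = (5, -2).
E = 65;  F = -160;  G = 401

Partials: r_u = (1, 0, 4*v), r_v = (0, 1, 4*u). As functions of (u, v):
  E = r_u · r_u = 16*v^2 + 1,
  F = r_u · r_v = 16*u*v,
  G = r_v · r_v = 16*u^2 + 1.
Evaluating at (u, v) = (5, -2): E = 65, F = -160, G = 401.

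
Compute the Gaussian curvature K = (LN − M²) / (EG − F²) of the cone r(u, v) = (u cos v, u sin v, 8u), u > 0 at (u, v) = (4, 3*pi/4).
K = 0

Coefficients of the first fundamental form: E = 65, F = 0, G = u^2.
Coefficients of the second fundamental form: L = 0, M = 0, N = 8*sqrt(65)*u^2/(65*Abs(u)).
Assemble K = (LN − M²)/(EG − F²) = 0. At (u, v) = (4, 3*pi/4): K = 0.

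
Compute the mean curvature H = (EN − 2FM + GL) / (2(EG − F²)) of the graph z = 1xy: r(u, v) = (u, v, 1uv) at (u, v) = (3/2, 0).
H = 0

With E = v^2 + 1, F = u*v, G = u^2 + 1, L = 0, M = 1/sqrt(u^2 + v^2 + 1), N = 0, assemble
  H = (EN − 2FM + GL) / (2(EG − F²)) = -u*v/(u^2 + v^2 + 1)^(3/2).
At (u, v) = (3/2, 0): H = 0.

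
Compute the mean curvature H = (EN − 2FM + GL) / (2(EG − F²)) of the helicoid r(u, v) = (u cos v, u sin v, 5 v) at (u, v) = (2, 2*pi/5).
H = 0

With E = 1, F = 0, G = u^2 + 25, L = 0, M = -5/sqrt(u^2 + 25), N = 0, assemble
  H = (EN − 2FM + GL) / (2(EG − F²)) = 0.
At (u, v) = (2, 2*pi/5): H = 0.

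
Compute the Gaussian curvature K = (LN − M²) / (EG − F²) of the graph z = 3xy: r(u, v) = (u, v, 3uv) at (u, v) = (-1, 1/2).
K = -144/2401

Coefficients of the first fundamental form: E = 9*v^2 + 1, F = 9*u*v, G = 9*u^2 + 1.
Coefficients of the second fundamental form: L = 0, M = 3/sqrt(9*u^2 + 9*v^2 + 1), N = 0.
Assemble K = (LN − M²)/(EG − F²) = -9/(81*u^4 + 162*u^2*v^2 + 18*u^2 + 81*v^4 + 18*v^2 + 1). At (u, v) = (-1, 1/2): K = -144/2401.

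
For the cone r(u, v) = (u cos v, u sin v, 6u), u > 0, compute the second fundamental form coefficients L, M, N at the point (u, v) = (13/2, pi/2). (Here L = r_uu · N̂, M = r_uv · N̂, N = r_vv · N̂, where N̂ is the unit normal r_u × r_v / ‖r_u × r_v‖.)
L = 0;  M = 0;  N = 39*sqrt(37)/37

Compute the unit normal N̂(u, v) = (-6*sqrt(37)*u*cos(v)/(37*Abs(u)), -6*sqrt(37)*u*sin(v)/(37*Abs(u)), sqrt(37)*u/(37*Abs(u))), and the second partials r_uu, r_uv, r_vv. Take dot products:
  L(u, v) = r_uu · N̂ = 0,
  M(u, v) = r_uv · N̂ = 0,
  N(u, v) = r_vv · N̂ = 6*sqrt(37)*u^2/(37*Abs(u)).
Evaluating at (u, v) = (13/2, pi/2):
  L = 0, M = 0, N = 39*sqrt(37)/37.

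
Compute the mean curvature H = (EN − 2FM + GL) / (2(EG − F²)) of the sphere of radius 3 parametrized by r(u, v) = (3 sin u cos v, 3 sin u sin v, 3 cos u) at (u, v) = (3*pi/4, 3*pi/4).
H = -1/3

With E = 9, F = 0, G = 9*sin(u)^2, L = -3*sin(u)/Abs(sin(u)), M = 0, N = -3*sin(u)^3/Abs(sin(u)), assemble
  H = (EN − 2FM + GL) / (2(EG − F²)) = -sin(u)/(3*Abs(sin(u))).
At (u, v) = (3*pi/4, 3*pi/4): H = -1/3.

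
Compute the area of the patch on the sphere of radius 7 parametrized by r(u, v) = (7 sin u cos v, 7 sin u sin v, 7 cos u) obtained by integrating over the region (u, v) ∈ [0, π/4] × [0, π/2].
Area = 49*pi*(2 - sqrt(2))/4

Area = ∫∫ √(EG − F²) du dv with √(EG − F²) = 49*Abs(sin(u)). Integrating over [0, π/4] × [0, π/2] gives 49*pi*(2 - sqrt(2))/4.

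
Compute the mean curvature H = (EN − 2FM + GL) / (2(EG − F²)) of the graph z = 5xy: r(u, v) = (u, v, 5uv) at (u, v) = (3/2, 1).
H = -1500*sqrt(329)/108241

With E = 25*v^2 + 1, F = 25*u*v, G = 25*u^2 + 1, L = 0, M = 5/sqrt(25*u^2 + 25*v^2 + 1), N = 0, assemble
  H = (EN − 2FM + GL) / (2(EG − F²)) = -125*u*v/(25*u^2 + 25*v^2 + 1)^(3/2).
At (u, v) = (3/2, 1): H = -1500*sqrt(329)/108241.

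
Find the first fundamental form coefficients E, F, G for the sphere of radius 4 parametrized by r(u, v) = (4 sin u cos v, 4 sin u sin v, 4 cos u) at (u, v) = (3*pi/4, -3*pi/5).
E = 16;  F = 0;  G = 8

Partials: r_u = (4*cos(u)*cos(v), 4*sin(v)*cos(u), -4*sin(u)), r_v = (-4*sin(u)*sin(v), 4*sin(u)*cos(v), 0). As functions of (u, v):
  E = r_u · r_u = 16,
  F = r_u · r_v = 0,
  G = r_v · r_v = 16*sin(u)^2.
Evaluating at (u, v) = (3*pi/4, -3*pi/5): E = 16, F = 0, G = 8.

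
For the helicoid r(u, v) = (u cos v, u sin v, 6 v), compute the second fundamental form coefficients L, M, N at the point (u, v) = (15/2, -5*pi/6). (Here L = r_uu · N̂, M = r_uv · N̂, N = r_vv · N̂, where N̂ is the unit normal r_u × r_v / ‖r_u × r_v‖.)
L = 0;  M = -4*sqrt(41)/41;  N = 0

Compute the unit normal N̂(u, v) = (6*sin(v)/sqrt(u^2 + 36), -6*cos(v)/sqrt(u^2 + 36), u/sqrt(u^2 + 36)), and the second partials r_uu, r_uv, r_vv. Take dot products:
  L(u, v) = r_uu · N̂ = 0,
  M(u, v) = r_uv · N̂ = -6/sqrt(u^2 + 36),
  N(u, v) = r_vv · N̂ = 0.
Evaluating at (u, v) = (15/2, -5*pi/6):
  L = 0, M = -4*sqrt(41)/41, N = 0.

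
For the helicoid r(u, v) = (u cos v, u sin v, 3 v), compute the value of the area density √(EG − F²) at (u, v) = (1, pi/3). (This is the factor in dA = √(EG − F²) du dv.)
√(EG − F²)|_{(1, pi/3)} = sqrt(10)

E = 1, F = 0, G = u^2 + 9, so EG − F² = u^2 + 9. Taking the positive square root: √(EG − F²) = sqrt(u^2 + 9). At (u, v) = (1, pi/3): sqrt(10).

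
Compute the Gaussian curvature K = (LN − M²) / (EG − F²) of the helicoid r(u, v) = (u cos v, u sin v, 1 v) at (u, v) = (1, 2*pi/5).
K = -1/4

Coefficients of the first fundamental form: E = 1, F = 0, G = u^2 + 1.
Coefficients of the second fundamental form: L = 0, M = -1/sqrt(u^2 + 1), N = 0.
Assemble K = (LN − M²)/(EG − F²) = -1/(u^2 + 1)^2. At (u, v) = (1, 2*pi/5): K = -1/4.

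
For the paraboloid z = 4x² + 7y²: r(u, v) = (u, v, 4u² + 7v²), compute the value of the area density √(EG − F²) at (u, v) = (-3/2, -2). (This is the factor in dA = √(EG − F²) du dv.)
√(EG − F²)|_{(-3/2, -2)} = sqrt(929)

E = 64*u^2 + 1, F = 112*u*v, G = 196*v^2 + 1, so EG − F² = 64*u^2 + 196*v^2 + 1. Taking the positive square root: √(EG − F²) = sqrt(64*u^2 + 196*v^2 + 1). At (u, v) = (-3/2, -2): sqrt(929).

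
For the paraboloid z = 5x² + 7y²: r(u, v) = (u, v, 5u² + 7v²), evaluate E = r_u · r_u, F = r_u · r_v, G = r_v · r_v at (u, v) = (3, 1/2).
E = 901;  F = 210;  G = 50

Partials: r_u = (1, 0, 10*u), r_v = (0, 1, 14*v). As functions of (u, v):
  E = r_u · r_u = 100*u^2 + 1,
  F = r_u · r_v = 140*u*v,
  G = r_v · r_v = 196*v^2 + 1.
Evaluating at (u, v) = (3, 1/2): E = 901, F = 210, G = 50.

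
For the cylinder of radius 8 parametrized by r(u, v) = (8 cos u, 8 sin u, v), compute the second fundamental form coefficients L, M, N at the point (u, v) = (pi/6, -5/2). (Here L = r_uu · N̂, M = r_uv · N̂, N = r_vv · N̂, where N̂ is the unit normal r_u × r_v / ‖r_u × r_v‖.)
L = -8;  M = 0;  N = 0

Compute the unit normal N̂(u, v) = (cos(u), sin(u), 0), and the second partials r_uu, r_uv, r_vv. Take dot products:
  L(u, v) = r_uu · N̂ = -8,
  M(u, v) = r_uv · N̂ = 0,
  N(u, v) = r_vv · N̂ = 0.
Evaluating at (u, v) = (pi/6, -5/2):
  L = -8, M = 0, N = 0.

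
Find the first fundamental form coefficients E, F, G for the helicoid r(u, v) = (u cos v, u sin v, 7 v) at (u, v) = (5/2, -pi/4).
E = 1;  F = 0;  G = 221/4

Partials: r_u = (cos(v), sin(v), 0), r_v = (-u*sin(v), u*cos(v), 7). As functions of (u, v):
  E = r_u · r_u = 1,
  F = r_u · r_v = 0,
  G = r_v · r_v = u^2 + 49.
Evaluating at (u, v) = (5/2, -pi/4): E = 1, F = 0, G = 221/4.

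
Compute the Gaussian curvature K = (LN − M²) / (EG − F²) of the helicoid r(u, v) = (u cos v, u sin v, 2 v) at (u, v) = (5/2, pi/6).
K = -64/1681

Coefficients of the first fundamental form: E = 1, F = 0, G = u^2 + 4.
Coefficients of the second fundamental form: L = 0, M = -2/sqrt(u^2 + 4), N = 0.
Assemble K = (LN − M²)/(EG − F²) = -4/(u^2 + 4)^2. At (u, v) = (5/2, pi/6): K = -64/1681.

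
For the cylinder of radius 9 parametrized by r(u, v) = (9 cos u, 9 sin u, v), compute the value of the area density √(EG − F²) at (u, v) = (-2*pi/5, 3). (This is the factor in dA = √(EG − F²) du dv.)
√(EG − F²)|_{(-2*pi/5, 3)} = 9

E = 81, F = 0, G = 1, so EG − F² = 81. Taking the positive square root: √(EG − F²) = 9. At (u, v) = (-2*pi/5, 3): 9.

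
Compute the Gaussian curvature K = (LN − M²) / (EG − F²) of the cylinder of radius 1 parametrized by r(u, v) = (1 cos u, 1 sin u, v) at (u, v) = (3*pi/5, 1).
K = 0

Coefficients of the first fundamental form: E = 1, F = 0, G = 1.
Coefficients of the second fundamental form: L = -1, M = 0, N = 0.
Assemble K = (LN − M²)/(EG − F²) = 0. At (u, v) = (3*pi/5, 1): K = 0.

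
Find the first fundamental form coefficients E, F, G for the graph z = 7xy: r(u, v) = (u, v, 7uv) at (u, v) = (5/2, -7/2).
E = 2405/4;  F = -1715/4;  G = 1229/4

Partials: r_u = (1, 0, 7*v), r_v = (0, 1, 7*u). As functions of (u, v):
  E = r_u · r_u = 49*v^2 + 1,
  F = r_u · r_v = 49*u*v,
  G = r_v · r_v = 49*u^2 + 1.
Evaluating at (u, v) = (5/2, -7/2): E = 2405/4, F = -1715/4, G = 1229/4.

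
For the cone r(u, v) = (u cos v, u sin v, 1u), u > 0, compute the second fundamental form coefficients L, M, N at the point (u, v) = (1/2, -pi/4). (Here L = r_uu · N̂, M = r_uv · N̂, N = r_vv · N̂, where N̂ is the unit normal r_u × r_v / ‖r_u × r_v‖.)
L = 0;  M = 0;  N = sqrt(2)/4

Compute the unit normal N̂(u, v) = (-sqrt(2)*u*cos(v)/(2*Abs(u)), -sqrt(2)*u*sin(v)/(2*Abs(u)), sqrt(2)*u/(2*Abs(u))), and the second partials r_uu, r_uv, r_vv. Take dot products:
  L(u, v) = r_uu · N̂ = 0,
  M(u, v) = r_uv · N̂ = 0,
  N(u, v) = r_vv · N̂ = sqrt(2)*u^2/(2*Abs(u)).
Evaluating at (u, v) = (1/2, -pi/4):
  L = 0, M = 0, N = sqrt(2)/4.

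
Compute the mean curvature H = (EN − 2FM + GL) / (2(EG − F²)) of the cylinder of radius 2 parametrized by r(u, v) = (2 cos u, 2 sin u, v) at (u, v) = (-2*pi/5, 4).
H = -1/4

With E = 4, F = 0, G = 1, L = -2, M = 0, N = 0, assemble
  H = (EN − 2FM + GL) / (2(EG − F²)) = -1/4.
At (u, v) = (-2*pi/5, 4): H = -1/4.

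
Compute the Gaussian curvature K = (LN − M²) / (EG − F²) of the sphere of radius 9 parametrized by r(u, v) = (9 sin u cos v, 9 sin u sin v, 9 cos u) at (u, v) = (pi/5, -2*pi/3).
K = 1/81

Coefficients of the first fundamental form: E = 81, F = 0, G = 81*sin(u)^2.
Coefficients of the second fundamental form: L = -9*sin(u)/Abs(sin(u)), M = 0, N = -9*sin(u)^3/Abs(sin(u)).
Assemble K = (LN − M²)/(EG − F²) = 1/81. At (u, v) = (pi/5, -2*pi/3): K = 1/81.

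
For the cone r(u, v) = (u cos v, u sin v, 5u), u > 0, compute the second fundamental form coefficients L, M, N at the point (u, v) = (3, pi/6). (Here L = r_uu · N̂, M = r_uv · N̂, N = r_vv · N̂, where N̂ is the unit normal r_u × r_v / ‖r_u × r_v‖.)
L = 0;  M = 0;  N = 15*sqrt(26)/26

Compute the unit normal N̂(u, v) = (-5*sqrt(26)*u*cos(v)/(26*Abs(u)), -5*sqrt(26)*u*sin(v)/(26*Abs(u)), sqrt(26)*u/(26*Abs(u))), and the second partials r_uu, r_uv, r_vv. Take dot products:
  L(u, v) = r_uu · N̂ = 0,
  M(u, v) = r_uv · N̂ = 0,
  N(u, v) = r_vv · N̂ = 5*sqrt(26)*u^2/(26*Abs(u)).
Evaluating at (u, v) = (3, pi/6):
  L = 0, M = 0, N = 15*sqrt(26)/26.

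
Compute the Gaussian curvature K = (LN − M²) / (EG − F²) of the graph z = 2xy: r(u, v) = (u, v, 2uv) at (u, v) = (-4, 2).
K = -4/6561

Coefficients of the first fundamental form: E = 4*v^2 + 1, F = 4*u*v, G = 4*u^2 + 1.
Coefficients of the second fundamental form: L = 0, M = 2/sqrt(4*u^2 + 4*v^2 + 1), N = 0.
Assemble K = (LN − M²)/(EG − F²) = -4/(16*u^4 + 32*u^2*v^2 + 8*u^2 + 16*v^4 + 8*v^2 + 1). At (u, v) = (-4, 2): K = -4/6561.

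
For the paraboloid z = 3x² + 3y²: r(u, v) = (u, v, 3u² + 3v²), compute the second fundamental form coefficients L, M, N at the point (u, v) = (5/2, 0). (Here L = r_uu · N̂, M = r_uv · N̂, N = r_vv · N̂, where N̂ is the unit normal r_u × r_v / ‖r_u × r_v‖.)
L = 3*sqrt(226)/113;  M = 0;  N = 3*sqrt(226)/113

Compute the unit normal N̂(u, v) = (-6*u/sqrt(36*u^2 + 36*v^2 + 1), -6*v/sqrt(36*u^2 + 36*v^2 + 1), 1/sqrt(36*u^2 + 36*v^2 + 1)), and the second partials r_uu, r_uv, r_vv. Take dot products:
  L(u, v) = r_uu · N̂ = 6/sqrt(36*u^2 + 36*v^2 + 1),
  M(u, v) = r_uv · N̂ = 0,
  N(u, v) = r_vv · N̂ = 6/sqrt(36*u^2 + 36*v^2 + 1).
Evaluating at (u, v) = (5/2, 0):
  L = 3*sqrt(226)/113, M = 0, N = 3*sqrt(226)/113.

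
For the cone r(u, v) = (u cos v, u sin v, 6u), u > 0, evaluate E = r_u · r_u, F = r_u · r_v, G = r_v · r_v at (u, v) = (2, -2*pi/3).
E = 37;  F = 0;  G = 4

Partials: r_u = (cos(v), sin(v), 6), r_v = (-u*sin(v), u*cos(v), 0). As functions of (u, v):
  E = r_u · r_u = 37,
  F = r_u · r_v = 0,
  G = r_v · r_v = u^2.
Evaluating at (u, v) = (2, -2*pi/3): E = 37, F = 0, G = 4.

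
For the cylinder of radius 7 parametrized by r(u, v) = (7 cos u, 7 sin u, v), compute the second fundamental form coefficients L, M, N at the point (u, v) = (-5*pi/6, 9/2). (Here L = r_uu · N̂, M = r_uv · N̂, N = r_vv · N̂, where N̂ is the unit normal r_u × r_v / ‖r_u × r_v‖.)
L = -7;  M = 0;  N = 0

Compute the unit normal N̂(u, v) = (cos(u), sin(u), 0), and the second partials r_uu, r_uv, r_vv. Take dot products:
  L(u, v) = r_uu · N̂ = -7,
  M(u, v) = r_uv · N̂ = 0,
  N(u, v) = r_vv · N̂ = 0.
Evaluating at (u, v) = (-5*pi/6, 9/2):
  L = -7, M = 0, N = 0.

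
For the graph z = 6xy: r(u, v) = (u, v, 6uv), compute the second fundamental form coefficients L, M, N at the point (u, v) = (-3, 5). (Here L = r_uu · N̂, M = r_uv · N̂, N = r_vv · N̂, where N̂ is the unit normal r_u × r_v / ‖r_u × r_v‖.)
L = 0;  M = 6/35;  N = 0

Compute the unit normal N̂(u, v) = (-6*v/sqrt(36*u^2 + 36*v^2 + 1), -6*u/sqrt(36*u^2 + 36*v^2 + 1), 1/sqrt(36*u^2 + 36*v^2 + 1)), and the second partials r_uu, r_uv, r_vv. Take dot products:
  L(u, v) = r_uu · N̂ = 0,
  M(u, v) = r_uv · N̂ = 6/sqrt(36*u^2 + 36*v^2 + 1),
  N(u, v) = r_vv · N̂ = 0.
Evaluating at (u, v) = (-3, 5):
  L = 0, M = 6/35, N = 0.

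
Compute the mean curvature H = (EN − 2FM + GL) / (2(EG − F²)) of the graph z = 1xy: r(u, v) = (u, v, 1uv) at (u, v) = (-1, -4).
H = -sqrt(2)/27

With E = v^2 + 1, F = u*v, G = u^2 + 1, L = 0, M = 1/sqrt(u^2 + v^2 + 1), N = 0, assemble
  H = (EN − 2FM + GL) / (2(EG − F²)) = -u*v/(u^2 + v^2 + 1)^(3/2).
At (u, v) = (-1, -4): H = -sqrt(2)/27.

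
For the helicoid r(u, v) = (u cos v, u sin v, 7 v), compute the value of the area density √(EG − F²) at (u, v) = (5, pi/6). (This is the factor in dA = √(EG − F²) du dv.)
√(EG − F²)|_{(5, pi/6)} = sqrt(74)

E = 1, F = 0, G = u^2 + 49, so EG − F² = u^2 + 49. Taking the positive square root: √(EG − F²) = sqrt(u^2 + 49). At (u, v) = (5, pi/6): sqrt(74).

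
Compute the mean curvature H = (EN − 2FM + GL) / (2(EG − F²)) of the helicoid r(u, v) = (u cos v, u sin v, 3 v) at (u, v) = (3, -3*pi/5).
H = 0

With E = 1, F = 0, G = u^2 + 9, L = 0, M = -3/sqrt(u^2 + 9), N = 0, assemble
  H = (EN − 2FM + GL) / (2(EG − F²)) = 0.
At (u, v) = (3, -3*pi/5): H = 0.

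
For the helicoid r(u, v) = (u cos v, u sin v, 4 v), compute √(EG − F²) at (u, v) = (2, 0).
√(EG − F²)|_{(2, 0)} = 2*sqrt(5)

E = 1, F = 0, G = u^2 + 16; EG − F² = u^2 + 16; √(EG − F²) = sqrt(u^2 + 16). At the given point: 2*sqrt(5).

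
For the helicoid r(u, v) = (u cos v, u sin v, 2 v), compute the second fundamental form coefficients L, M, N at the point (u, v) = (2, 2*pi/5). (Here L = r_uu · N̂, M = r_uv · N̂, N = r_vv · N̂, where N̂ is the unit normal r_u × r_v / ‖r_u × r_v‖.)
L = 0;  M = -sqrt(2)/2;  N = 0

Compute the unit normal N̂(u, v) = (2*sin(v)/sqrt(u^2 + 4), -2*cos(v)/sqrt(u^2 + 4), u/sqrt(u^2 + 4)), and the second partials r_uu, r_uv, r_vv. Take dot products:
  L(u, v) = r_uu · N̂ = 0,
  M(u, v) = r_uv · N̂ = -2/sqrt(u^2 + 4),
  N(u, v) = r_vv · N̂ = 0.
Evaluating at (u, v) = (2, 2*pi/5):
  L = 0, M = -sqrt(2)/2, N = 0.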